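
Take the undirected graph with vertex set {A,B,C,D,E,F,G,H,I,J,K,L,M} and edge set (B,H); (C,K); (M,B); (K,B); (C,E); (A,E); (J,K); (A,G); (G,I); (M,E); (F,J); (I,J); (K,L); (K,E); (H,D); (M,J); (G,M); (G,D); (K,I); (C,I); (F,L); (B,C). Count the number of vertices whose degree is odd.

0

Degrees: A:2, B:4, C:4, D:2, E:4, F:2, G:4, H:2, I:4, J:4, K:6, L:2, M:4
Odd-degree vertices: none.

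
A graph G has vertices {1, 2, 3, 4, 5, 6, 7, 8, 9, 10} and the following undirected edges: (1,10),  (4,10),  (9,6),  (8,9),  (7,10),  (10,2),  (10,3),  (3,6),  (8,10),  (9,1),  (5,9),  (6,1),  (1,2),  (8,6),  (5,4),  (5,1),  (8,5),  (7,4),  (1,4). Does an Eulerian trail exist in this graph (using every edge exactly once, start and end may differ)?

Yes

Degrees: 1:6, 2:2, 3:2, 4:4, 5:4, 6:4, 7:2, 8:4, 9:4, 10:6
Odd-degree vertices: none (0 total).
The non-isolated vertices are connected and exactly 0 have odd degree, so an Eulerian trail exists.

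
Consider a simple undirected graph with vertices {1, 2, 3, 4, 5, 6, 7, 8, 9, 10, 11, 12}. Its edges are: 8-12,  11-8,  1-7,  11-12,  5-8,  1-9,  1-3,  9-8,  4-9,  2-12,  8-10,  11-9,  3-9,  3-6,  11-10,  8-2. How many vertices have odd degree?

Degrees: 1:3, 2:2, 3:3, 4:1, 5:1, 6:1, 7:1, 8:6, 9:5, 10:2, 11:4, 12:3
Odd-degree vertices: 1, 3, 4, 5, 6, 7, 9, 12.

8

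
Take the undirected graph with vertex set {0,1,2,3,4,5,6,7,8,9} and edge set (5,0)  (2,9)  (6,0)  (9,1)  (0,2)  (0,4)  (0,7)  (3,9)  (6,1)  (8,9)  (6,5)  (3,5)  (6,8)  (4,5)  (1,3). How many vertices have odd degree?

Degrees: 0:5, 1:3, 2:2, 3:3, 4:2, 5:4, 6:4, 7:1, 8:2, 9:4
Odd-degree vertices: 0, 1, 3, 7.

4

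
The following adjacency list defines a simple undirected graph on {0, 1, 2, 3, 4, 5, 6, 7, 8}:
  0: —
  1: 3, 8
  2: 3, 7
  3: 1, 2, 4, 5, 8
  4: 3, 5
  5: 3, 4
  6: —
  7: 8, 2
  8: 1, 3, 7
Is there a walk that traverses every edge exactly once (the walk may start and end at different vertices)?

Yes

Degrees: 0:0, 1:2, 2:2, 3:5, 4:2, 5:2, 6:0, 7:2, 8:3
Odd-degree vertices: 3, 8 (2 total).
The non-isolated vertices are connected and exactly 2 have odd degree, so an Eulerian trail exists (from 3 to 8).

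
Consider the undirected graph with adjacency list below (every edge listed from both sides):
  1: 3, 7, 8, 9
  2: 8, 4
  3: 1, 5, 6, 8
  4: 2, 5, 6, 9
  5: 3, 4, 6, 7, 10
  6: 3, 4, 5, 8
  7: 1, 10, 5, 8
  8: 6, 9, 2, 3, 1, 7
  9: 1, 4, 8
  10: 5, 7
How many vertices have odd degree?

Degrees: 1:4, 2:2, 3:4, 4:4, 5:5, 6:4, 7:4, 8:6, 9:3, 10:2
Odd-degree vertices: 5, 9.

2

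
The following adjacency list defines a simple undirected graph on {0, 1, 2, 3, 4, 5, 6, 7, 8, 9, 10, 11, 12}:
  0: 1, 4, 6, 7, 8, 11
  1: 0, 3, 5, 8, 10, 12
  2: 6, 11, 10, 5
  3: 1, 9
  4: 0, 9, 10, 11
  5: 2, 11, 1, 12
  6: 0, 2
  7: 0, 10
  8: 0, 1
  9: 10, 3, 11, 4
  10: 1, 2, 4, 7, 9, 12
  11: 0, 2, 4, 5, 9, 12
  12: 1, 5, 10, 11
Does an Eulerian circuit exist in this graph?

Yes

Degrees: 0:6, 1:6, 2:4, 3:2, 4:4, 5:4, 6:2, 7:2, 8:2, 9:4, 10:6, 11:6, 12:4
Every vertex has even degree and the edges form a single connected piece, so an Eulerian circuit exists.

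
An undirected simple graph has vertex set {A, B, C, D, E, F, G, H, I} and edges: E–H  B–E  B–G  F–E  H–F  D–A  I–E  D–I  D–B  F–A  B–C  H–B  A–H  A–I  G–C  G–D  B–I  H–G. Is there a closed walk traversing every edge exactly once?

No

Degrees: A:4, B:6, C:2, D:4, E:4, F:3, G:4, H:5, I:4
F, H have odd degree; an Eulerian circuit needs every degree to be even, so none exists.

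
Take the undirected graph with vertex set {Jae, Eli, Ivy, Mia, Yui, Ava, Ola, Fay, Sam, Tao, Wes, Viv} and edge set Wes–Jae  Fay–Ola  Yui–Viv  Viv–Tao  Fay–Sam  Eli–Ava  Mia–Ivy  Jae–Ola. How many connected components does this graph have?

4

Component: {Eli, Ava}
Component: {Ivy, Mia}
Component: {Yui, Tao, Viv}
Component: {Jae, Ola, Fay, Sam, Wes}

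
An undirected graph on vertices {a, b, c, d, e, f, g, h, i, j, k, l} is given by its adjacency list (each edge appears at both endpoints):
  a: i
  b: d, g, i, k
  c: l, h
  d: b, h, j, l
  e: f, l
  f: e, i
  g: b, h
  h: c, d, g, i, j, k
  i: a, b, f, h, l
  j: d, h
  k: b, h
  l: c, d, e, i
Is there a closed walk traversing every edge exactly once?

Degrees: a:1, b:4, c:2, d:4, e:2, f:2, g:2, h:6, i:5, j:2, k:2, l:4
a, i have odd degree; an Eulerian circuit needs every degree to be even, so none exists.

No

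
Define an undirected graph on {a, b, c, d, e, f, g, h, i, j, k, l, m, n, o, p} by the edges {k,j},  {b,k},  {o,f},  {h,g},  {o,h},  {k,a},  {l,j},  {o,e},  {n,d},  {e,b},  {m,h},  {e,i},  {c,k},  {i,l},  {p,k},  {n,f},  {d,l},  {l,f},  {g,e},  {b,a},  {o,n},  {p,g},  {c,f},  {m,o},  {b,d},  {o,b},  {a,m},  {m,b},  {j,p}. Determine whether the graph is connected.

A breadth-first search from a visits a, m, k, b, o, h, j, c, p, d, e, f, n, g, l, i — all 16 vertices — so the graph is connected.

Yes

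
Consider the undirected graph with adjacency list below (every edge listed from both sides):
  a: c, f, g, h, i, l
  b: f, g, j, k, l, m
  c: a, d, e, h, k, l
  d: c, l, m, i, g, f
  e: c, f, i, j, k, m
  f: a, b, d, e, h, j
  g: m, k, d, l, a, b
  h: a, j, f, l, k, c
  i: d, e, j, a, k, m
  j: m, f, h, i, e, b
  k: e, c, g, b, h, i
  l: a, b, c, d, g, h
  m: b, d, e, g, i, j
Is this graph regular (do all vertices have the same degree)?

Degrees: a:6, b:6, c:6, d:6, e:6, f:6, g:6, h:6, i:6, j:6, k:6, l:6, m:6
Every vertex has degree 6, so the graph is 6-regular.

Yes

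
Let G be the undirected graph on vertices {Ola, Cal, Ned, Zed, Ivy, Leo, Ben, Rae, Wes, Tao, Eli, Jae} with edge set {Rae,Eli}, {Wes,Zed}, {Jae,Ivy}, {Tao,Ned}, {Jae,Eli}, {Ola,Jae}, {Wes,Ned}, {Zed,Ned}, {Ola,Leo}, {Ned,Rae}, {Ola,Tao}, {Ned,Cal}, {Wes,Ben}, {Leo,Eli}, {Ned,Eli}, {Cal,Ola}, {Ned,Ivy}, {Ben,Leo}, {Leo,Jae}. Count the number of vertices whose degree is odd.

Degrees: Ola:4, Cal:2, Ned:7, Zed:2, Ivy:2, Leo:4, Ben:2, Rae:2, Wes:3, Tao:2, Eli:4, Jae:4
Odd-degree vertices: Ned, Wes.

2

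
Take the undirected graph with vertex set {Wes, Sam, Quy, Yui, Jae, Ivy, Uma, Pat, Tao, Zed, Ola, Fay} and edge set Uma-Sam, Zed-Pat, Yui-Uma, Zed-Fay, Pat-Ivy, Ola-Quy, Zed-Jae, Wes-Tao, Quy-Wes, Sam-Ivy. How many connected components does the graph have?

Component: {Wes, Quy, Tao, Ola}
Component: {Sam, Yui, Jae, Ivy, Uma, Pat, Zed, Fay}

2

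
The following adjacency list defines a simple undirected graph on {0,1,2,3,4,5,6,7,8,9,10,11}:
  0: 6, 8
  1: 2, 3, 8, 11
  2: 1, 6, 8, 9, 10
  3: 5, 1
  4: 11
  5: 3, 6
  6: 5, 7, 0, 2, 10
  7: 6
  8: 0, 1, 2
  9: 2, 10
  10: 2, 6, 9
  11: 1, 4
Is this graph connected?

Yes

Starting from 0 and exploring outward reaches every vertex (0, 6, 8, 2, 5, 7, 10, 1, 9, 3, 11, 4); the graph is connected.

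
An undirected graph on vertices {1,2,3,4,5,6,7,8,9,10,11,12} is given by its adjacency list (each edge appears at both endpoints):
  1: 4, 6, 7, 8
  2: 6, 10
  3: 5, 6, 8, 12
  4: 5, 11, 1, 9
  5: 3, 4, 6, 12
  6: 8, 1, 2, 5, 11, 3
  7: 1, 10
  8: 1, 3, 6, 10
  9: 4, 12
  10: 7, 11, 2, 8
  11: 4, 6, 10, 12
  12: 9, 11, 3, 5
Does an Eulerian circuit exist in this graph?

Yes

Degrees: 1:4, 2:2, 3:4, 4:4, 5:4, 6:6, 7:2, 8:4, 9:2, 10:4, 11:4, 12:4
All degrees are even and the non-isolated vertices are connected — an Eulerian circuit exists.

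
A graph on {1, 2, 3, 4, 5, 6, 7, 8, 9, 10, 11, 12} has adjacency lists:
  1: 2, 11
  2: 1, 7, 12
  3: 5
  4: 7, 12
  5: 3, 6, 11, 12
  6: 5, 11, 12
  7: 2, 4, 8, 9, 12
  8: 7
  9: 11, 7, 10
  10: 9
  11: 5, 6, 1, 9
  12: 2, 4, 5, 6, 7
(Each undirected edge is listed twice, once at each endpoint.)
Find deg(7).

Neighbors of 7: 2, 4, 8, 9, 12.

5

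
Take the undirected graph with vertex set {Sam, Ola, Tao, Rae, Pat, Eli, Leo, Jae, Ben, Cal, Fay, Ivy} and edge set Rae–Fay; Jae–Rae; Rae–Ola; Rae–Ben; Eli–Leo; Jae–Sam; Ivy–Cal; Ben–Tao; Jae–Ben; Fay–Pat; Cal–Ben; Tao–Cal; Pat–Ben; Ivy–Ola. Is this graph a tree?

|V| = 12, |E| = 14.
It splits into 2 components, so it cannot be a tree.

No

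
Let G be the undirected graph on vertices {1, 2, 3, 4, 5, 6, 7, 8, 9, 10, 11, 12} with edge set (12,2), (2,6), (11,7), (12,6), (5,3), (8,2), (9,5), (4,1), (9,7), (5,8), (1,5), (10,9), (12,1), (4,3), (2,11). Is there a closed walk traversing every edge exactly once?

No

Degrees: 1:3, 2:4, 3:2, 4:2, 5:4, 6:2, 7:2, 8:2, 9:3, 10:1, 11:2, 12:3
Vertices with odd degree: 1, 9, 10, 12. An Eulerian circuit requires all degrees even.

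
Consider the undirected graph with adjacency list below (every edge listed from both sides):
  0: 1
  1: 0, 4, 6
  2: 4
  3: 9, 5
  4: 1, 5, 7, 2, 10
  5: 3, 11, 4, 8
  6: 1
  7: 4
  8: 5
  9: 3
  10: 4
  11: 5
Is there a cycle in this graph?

No

|V| = 12, |E| = 11, number of components = 1.
A forest on 12 vertices with 1 component has exactly 11 edges, which matches — so no cycle.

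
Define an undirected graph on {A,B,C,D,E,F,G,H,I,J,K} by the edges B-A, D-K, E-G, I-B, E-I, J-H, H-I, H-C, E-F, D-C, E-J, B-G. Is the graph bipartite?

A valid 2-coloring puts {B, D, E, H} on one side and {A, C, F, G, I, J, K} on the other; every edge crosses between the two sides.

Yes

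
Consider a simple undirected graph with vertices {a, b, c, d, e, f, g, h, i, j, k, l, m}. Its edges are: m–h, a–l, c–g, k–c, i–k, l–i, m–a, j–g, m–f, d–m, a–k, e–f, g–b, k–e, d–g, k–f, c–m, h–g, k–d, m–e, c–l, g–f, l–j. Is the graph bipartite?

No

The cycle f-e-m-f has length 3, which is odd, so the graph is not bipartite.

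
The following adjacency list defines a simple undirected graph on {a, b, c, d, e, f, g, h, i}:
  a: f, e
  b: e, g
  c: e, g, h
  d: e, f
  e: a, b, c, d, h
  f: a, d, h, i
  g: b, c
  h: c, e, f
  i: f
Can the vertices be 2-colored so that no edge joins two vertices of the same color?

No

h-c-e-h is an odd cycle (length 3), and a bipartite graph can contain only even cycles.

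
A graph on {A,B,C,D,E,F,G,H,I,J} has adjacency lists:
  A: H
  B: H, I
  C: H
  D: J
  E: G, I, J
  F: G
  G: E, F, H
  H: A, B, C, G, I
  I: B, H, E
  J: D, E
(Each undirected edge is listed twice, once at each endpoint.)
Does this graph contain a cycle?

|V| = 10, |E| = 11, number of components = 1.
Since 11 > 10 - 1, a cycle must exist; for instance H-G-E-I-H.

Yes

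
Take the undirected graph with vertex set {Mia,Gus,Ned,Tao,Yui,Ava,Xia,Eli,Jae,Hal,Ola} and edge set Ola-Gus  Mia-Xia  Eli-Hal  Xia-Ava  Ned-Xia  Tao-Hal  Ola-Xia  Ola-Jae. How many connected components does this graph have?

Component: {Yui}
Component: {Tao, Eli, Hal}
Component: {Mia, Gus, Ned, Ava, Xia, Jae, Ola}

3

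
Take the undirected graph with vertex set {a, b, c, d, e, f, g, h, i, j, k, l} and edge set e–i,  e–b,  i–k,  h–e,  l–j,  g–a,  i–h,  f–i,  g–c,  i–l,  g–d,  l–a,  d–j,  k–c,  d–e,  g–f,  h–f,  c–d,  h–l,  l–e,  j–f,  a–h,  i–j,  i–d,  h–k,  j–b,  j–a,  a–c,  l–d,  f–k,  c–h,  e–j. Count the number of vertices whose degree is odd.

Degrees: a:5, b:2, c:5, d:6, e:6, f:5, g:4, h:7, i:7, j:7, k:4, l:6
Odd-degree vertices: a, c, f, h, i, j.

6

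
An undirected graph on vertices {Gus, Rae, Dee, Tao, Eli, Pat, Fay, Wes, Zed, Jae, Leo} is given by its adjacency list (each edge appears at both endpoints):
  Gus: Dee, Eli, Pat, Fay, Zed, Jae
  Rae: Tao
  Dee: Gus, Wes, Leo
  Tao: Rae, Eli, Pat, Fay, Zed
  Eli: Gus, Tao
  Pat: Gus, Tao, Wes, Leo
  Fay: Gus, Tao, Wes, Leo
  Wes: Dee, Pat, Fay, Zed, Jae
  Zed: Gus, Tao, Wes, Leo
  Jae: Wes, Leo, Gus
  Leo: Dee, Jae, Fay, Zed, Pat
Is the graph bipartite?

Yes

Partition the vertices as {Rae, Dee, Eli, Pat, Fay, Zed, Jae} vs {Gus, Tao, Wes, Leo}. Each listed edge has one endpoint in each part, so the graph is bipartite.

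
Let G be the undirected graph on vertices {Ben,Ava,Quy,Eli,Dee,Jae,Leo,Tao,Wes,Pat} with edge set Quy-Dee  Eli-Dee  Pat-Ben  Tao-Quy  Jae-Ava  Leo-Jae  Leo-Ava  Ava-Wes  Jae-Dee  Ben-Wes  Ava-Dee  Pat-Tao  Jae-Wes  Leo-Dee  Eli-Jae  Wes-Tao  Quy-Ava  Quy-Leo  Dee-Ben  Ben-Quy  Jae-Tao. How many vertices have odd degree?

2

Degrees: Ben:4, Ava:5, Quy:5, Eli:2, Dee:6, Jae:6, Leo:4, Tao:4, Wes:4, Pat:2
Odd-degree vertices: Ava, Quy.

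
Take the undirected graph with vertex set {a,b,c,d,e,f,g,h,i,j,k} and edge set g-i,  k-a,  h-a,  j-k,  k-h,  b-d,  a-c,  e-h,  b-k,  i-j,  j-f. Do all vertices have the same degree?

No

Degrees: a:3, b:2, c:1, d:1, e:1, f:1, g:1, h:3, i:2, j:3, k:4
Degrees are not all equal (e.g. deg(c)=1 but deg(k)=4); not regular.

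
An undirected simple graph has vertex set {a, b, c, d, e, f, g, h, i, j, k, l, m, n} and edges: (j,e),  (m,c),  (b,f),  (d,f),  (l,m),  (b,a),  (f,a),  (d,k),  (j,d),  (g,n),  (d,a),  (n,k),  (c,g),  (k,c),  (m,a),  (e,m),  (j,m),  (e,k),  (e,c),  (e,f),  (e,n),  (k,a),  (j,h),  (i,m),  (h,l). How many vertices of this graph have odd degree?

4

Degrees: a:5, b:2, c:4, d:4, e:6, f:4, g:2, h:2, i:1, j:4, k:5, l:2, m:6, n:3
Odd-degree vertices: a, i, k, n.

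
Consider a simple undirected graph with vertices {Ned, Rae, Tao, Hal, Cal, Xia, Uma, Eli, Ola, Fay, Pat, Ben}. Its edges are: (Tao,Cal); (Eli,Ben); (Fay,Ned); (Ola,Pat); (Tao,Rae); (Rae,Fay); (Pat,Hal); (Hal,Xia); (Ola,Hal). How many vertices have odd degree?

Degrees: Ned:1, Rae:2, Tao:2, Hal:3, Cal:1, Xia:1, Uma:0, Eli:1, Ola:2, Fay:2, Pat:2, Ben:1
Odd-degree vertices: Ned, Hal, Cal, Xia, Eli, Ben.

6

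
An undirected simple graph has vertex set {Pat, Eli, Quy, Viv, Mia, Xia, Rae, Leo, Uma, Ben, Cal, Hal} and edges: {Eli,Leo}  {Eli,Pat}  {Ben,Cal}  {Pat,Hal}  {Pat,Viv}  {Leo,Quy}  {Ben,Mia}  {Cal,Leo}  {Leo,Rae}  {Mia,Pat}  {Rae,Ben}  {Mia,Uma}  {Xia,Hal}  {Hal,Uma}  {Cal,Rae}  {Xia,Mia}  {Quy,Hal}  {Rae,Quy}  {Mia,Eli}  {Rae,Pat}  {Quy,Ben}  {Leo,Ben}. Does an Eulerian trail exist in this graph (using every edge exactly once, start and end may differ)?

Degrees: Pat:5, Eli:3, Quy:4, Viv:1, Mia:5, Xia:2, Rae:5, Leo:5, Uma:2, Ben:5, Cal:3, Hal:4
Odd-degree vertices: Pat, Eli, Viv, Mia, Rae, Leo, Ben, Cal (8 total).
An Eulerian trail requires 0 or 2 odd-degree vertices; here there are 8.

No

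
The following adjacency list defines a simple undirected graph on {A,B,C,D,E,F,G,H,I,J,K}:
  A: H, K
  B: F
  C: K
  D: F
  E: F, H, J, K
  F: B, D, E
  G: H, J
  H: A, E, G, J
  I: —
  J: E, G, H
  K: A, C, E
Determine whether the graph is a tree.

|V| = 11, |E| = 12.
It splits into 2 components, so it cannot be a tree.

No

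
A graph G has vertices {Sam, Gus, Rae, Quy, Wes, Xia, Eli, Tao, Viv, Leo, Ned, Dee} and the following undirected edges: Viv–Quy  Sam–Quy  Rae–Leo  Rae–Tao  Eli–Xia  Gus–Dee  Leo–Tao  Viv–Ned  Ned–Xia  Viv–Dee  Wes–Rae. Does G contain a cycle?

Yes

|V| = 12, |E| = 11, number of components = 2.
Since 11 > 12 - 2, a cycle must exist; for instance Rae-Tao-Leo-Rae.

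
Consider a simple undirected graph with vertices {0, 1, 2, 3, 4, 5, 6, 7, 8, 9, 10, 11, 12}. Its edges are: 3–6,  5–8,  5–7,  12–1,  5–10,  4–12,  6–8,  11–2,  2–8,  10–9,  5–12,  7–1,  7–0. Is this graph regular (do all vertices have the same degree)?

No

Degrees: 0:1, 1:2, 2:2, 3:1, 4:1, 5:4, 6:2, 7:3, 8:3, 9:1, 10:2, 11:1, 12:3
Degrees are not all equal (e.g. deg(0)=1 but deg(5)=4); not regular.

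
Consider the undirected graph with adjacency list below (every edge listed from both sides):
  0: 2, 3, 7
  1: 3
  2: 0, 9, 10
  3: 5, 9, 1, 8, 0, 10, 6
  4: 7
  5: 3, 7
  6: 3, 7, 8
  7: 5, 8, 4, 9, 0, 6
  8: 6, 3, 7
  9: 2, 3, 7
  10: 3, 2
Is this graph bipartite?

No

8-6-7-8 is an odd cycle (length 3), and a bipartite graph can contain only even cycles.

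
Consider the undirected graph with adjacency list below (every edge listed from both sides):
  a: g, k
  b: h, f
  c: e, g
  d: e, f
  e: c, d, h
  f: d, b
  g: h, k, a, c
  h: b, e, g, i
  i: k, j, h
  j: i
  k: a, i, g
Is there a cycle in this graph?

|V| = 11, |E| = 14, number of components = 1.
One cycle is a-g-h-i-k-a.

Yes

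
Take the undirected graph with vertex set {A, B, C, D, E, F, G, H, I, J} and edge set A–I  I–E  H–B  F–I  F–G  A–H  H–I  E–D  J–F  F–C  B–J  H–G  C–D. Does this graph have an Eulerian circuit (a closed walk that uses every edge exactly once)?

Yes

Degrees: A:2, B:2, C:2, D:2, E:2, F:4, G:2, H:4, I:4, J:2
All degrees are even and the non-isolated vertices are connected — an Eulerian circuit exists.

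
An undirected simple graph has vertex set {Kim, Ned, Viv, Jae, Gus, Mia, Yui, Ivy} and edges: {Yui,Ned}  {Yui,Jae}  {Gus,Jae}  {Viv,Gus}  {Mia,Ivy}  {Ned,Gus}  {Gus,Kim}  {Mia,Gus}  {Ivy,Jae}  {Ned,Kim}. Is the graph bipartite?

No

The cycle Ned-Kim-Gus-Ned has length 3, which is odd, so the graph is not bipartite.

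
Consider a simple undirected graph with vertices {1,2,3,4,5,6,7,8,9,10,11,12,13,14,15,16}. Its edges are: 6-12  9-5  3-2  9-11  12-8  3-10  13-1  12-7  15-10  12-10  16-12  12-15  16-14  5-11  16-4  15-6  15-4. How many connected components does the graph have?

Component: {1, 13}
Component: {5, 9, 11}
Component: {2, 3, 4, 6, 7, 8, 10, 12, 14, 15, 16}

3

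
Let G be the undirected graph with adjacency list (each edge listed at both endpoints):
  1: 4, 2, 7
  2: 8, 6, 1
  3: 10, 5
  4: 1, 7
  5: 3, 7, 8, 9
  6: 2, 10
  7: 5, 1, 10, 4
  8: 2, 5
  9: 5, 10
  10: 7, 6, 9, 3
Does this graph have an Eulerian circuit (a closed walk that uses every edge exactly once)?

Degrees: 1:3, 2:3, 3:2, 4:2, 5:4, 6:2, 7:4, 8:2, 9:2, 10:4
1, 2 have odd degree; an Eulerian circuit needs every degree to be even, so none exists.

No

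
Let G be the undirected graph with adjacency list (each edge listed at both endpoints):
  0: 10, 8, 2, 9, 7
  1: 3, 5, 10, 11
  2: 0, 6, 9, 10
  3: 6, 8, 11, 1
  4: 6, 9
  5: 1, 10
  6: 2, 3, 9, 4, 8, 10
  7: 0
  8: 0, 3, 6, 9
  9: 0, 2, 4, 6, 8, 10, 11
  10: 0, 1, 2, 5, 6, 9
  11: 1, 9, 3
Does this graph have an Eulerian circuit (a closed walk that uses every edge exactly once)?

No

Degrees: 0:5, 1:4, 2:4, 3:4, 4:2, 5:2, 6:6, 7:1, 8:4, 9:7, 10:6, 11:3
Vertices with odd degree: 0, 7, 9, 11. An Eulerian circuit requires all degrees even.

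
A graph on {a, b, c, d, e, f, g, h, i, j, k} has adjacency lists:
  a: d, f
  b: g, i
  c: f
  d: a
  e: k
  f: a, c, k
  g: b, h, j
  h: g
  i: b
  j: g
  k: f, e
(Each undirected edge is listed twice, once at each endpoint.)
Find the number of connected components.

2

Component: {b, g, h, i, j}
Component: {a, c, d, e, f, k}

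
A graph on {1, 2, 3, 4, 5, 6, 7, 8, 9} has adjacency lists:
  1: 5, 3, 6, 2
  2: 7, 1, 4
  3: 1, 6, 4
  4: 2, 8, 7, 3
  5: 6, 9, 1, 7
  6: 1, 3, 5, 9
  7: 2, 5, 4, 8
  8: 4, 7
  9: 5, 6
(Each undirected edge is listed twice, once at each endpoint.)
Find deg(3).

Neighbors of 3: 1, 4, 6.

3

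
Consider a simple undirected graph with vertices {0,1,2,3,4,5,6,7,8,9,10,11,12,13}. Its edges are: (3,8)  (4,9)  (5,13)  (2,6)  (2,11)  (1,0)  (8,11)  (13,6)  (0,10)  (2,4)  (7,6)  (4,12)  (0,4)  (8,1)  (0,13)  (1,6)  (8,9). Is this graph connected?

Yes

A breadth-first search from 0 visits 0, 4, 10, 13, 1, 2, 12, 9, 5, 6, 8, 11, 7, 3 — all 14 vertices — so the graph is connected.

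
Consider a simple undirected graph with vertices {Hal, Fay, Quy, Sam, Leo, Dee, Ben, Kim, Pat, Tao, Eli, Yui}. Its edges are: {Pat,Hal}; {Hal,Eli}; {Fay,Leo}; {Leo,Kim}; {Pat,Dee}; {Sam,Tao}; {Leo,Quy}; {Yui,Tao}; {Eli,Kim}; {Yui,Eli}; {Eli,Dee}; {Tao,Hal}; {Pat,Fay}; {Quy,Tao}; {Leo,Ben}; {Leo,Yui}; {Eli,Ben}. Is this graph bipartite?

Yes

A valid 2-coloring puts {Leo, Pat, Tao, Eli} on one side and {Hal, Fay, Quy, Sam, Dee, Ben, Kim, Yui} on the other; every edge crosses between the two sides.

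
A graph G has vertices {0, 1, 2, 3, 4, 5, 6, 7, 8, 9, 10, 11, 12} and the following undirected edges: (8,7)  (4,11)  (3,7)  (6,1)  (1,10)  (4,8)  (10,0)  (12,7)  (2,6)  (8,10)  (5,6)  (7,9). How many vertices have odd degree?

10

Degrees: 0:1, 1:2, 2:1, 3:1, 4:2, 5:1, 6:3, 7:4, 8:3, 9:1, 10:3, 11:1, 12:1
Odd-degree vertices: 0, 2, 3, 5, 6, 8, 9, 10, 11, 12.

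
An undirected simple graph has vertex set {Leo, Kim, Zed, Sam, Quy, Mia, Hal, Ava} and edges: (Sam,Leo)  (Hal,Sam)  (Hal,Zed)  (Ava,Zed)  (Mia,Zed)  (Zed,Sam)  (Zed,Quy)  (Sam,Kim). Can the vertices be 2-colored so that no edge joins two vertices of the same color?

The cycle Hal-Sam-Zed-Hal has length 3, which is odd, so the graph is not bipartite.

No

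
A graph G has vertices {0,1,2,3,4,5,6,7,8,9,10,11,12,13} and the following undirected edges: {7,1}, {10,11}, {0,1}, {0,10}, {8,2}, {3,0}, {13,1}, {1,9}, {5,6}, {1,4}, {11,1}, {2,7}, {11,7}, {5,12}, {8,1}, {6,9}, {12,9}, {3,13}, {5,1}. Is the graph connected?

A breadth-first search from 0 visits 0, 1, 3, 10, 8, 5, 11, 7, 9, 4, 13, 2, 12, 6 — all 14 vertices — so the graph is connected.

Yes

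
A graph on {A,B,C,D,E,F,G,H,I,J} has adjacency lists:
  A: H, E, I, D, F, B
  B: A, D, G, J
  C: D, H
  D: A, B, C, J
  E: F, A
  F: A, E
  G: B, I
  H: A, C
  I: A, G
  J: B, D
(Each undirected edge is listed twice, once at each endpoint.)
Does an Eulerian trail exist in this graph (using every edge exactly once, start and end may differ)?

Yes

Degrees: A:6, B:4, C:2, D:4, E:2, F:2, G:2, H:2, I:2, J:2
Odd-degree vertices: none (0 total).
The non-isolated vertices are connected and exactly 0 have odd degree, so an Eulerian trail exists.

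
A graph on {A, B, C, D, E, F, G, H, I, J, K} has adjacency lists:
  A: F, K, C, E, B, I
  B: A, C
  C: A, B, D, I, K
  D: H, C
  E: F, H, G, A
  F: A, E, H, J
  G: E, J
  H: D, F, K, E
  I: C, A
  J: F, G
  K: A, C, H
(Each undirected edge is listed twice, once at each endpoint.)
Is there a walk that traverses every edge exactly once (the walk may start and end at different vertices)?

Yes

Degrees: A:6, B:2, C:5, D:2, E:4, F:4, G:2, H:4, I:2, J:2, K:3
Odd-degree vertices: C, K (2 total).
With 2 odd-degree vertices and all edges in one connected piece, an Eulerian trail exists (from C to K).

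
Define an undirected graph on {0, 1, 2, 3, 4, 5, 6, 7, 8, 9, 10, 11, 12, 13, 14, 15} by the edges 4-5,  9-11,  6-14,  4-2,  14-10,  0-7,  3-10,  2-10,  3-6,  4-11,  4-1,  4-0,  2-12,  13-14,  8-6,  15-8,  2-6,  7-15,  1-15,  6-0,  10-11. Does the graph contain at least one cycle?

The graph has 16 vertices, 21 edges, and 1 connected component.
Since 21 > 16 - 1, a cycle must exist; for instance 6-3-10-11-4-2-6.

Yes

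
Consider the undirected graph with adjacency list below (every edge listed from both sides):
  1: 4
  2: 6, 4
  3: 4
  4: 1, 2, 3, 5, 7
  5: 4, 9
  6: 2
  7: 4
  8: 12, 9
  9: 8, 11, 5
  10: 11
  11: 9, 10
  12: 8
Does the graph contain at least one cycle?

The graph has 12 vertices, 11 edges, and 1 connected component.
Since 11 = 12 - 1, the graph is a forest and contains no cycle.

No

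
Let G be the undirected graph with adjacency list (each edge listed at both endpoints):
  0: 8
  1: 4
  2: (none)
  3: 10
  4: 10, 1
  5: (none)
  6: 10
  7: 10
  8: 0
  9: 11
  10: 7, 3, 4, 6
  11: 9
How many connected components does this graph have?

Component: {2}
Component: {5}
Component: {0, 8}
Component: {9, 11}
Component: {1, 3, 4, 6, 7, 10}

5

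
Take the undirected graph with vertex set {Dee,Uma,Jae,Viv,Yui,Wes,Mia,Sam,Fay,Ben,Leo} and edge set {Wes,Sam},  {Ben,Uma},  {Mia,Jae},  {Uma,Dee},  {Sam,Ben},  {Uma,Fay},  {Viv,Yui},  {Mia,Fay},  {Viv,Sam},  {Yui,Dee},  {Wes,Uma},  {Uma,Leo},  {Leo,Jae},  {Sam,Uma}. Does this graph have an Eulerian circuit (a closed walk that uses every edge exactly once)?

Degrees: Dee:2, Uma:6, Jae:2, Viv:2, Yui:2, Wes:2, Mia:2, Sam:4, Fay:2, Ben:2, Leo:2
All degrees are even and the non-isolated vertices are connected — an Eulerian circuit exists.

Yes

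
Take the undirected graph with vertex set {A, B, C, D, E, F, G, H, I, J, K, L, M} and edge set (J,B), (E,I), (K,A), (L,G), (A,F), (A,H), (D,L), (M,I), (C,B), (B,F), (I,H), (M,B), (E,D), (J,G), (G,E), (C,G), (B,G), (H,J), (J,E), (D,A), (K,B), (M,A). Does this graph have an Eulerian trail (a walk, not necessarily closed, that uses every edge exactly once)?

No

Degrees: A:5, B:6, C:2, D:3, E:4, F:2, G:5, H:3, I:3, J:4, K:2, L:2, M:3
Odd-degree vertices: A, D, G, H, I, M (6 total).
An Eulerian trail requires 0 or 2 odd-degree vertices; here there are 6.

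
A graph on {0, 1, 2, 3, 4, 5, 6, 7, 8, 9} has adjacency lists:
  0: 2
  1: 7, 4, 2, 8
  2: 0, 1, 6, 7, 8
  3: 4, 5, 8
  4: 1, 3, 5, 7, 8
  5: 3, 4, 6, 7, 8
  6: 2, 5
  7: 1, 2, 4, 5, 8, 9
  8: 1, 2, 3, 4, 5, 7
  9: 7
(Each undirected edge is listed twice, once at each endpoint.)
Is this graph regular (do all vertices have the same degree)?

Degrees: 0:1, 1:4, 2:5, 3:3, 4:5, 5:5, 6:2, 7:6, 8:6, 9:1
Degrees are not all equal (e.g. deg(0)=1 but deg(7)=6); not regular.

No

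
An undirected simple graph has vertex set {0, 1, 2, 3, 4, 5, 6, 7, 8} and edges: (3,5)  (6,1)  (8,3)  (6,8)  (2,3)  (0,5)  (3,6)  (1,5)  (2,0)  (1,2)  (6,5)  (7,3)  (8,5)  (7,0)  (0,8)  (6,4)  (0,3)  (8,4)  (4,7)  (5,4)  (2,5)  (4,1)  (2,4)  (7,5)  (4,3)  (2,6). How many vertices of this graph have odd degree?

4

Degrees: 0:5, 1:4, 2:6, 3:7, 4:7, 5:8, 6:6, 7:4, 8:5
Odd-degree vertices: 0, 3, 4, 8.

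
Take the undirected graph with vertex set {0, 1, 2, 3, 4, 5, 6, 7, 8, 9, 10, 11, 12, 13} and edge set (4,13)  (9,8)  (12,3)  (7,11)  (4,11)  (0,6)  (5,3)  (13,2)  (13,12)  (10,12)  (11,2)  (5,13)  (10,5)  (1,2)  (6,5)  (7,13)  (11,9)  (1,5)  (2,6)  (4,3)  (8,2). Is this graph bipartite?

Yes

A valid 2-coloring puts {1, 3, 6, 8, 10, 11, 13} on one side and {0, 2, 4, 5, 7, 9, 12} on the other; every edge crosses between the two sides.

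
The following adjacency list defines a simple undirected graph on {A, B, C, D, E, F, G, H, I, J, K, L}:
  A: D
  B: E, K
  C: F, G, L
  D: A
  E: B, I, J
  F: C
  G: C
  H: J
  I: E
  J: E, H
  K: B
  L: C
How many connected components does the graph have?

Component: {A, D}
Component: {C, F, G, L}
Component: {B, E, H, I, J, K}

3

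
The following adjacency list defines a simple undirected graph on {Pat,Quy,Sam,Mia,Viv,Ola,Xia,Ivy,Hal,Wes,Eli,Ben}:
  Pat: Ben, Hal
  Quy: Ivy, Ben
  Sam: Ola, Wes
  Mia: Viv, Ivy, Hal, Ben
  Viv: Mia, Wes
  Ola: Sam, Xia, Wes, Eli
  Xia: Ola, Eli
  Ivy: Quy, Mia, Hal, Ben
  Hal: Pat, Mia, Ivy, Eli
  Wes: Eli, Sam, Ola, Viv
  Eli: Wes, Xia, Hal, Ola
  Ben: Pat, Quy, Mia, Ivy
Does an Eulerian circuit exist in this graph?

Yes

Degrees: Pat:2, Quy:2, Sam:2, Mia:4, Viv:2, Ola:4, Xia:2, Ivy:4, Hal:4, Wes:4, Eli:4, Ben:4
Every vertex has even degree and the edges form a single connected piece, so an Eulerian circuit exists.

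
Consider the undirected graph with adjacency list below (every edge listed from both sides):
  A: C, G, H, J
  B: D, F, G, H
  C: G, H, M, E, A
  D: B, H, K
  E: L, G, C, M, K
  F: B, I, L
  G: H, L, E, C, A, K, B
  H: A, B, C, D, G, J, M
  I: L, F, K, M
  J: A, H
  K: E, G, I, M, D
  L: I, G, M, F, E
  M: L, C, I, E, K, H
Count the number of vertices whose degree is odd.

8

Degrees: A:4, B:4, C:5, D:3, E:5, F:3, G:7, H:7, I:4, J:2, K:5, L:5, M:6
Odd-degree vertices: C, D, E, F, G, H, K, L.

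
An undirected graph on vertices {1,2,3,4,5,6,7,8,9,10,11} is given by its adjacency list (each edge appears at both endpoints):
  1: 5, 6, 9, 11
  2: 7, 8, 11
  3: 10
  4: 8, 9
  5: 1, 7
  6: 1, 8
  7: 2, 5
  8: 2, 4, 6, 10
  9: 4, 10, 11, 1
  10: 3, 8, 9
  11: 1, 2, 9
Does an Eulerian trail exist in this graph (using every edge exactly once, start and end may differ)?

No

Degrees: 1:4, 2:3, 3:1, 4:2, 5:2, 6:2, 7:2, 8:4, 9:4, 10:3, 11:3
Odd-degree vertices: 2, 3, 10, 11 (4 total).
An Eulerian trail requires 0 or 2 odd-degree vertices; here there are 4.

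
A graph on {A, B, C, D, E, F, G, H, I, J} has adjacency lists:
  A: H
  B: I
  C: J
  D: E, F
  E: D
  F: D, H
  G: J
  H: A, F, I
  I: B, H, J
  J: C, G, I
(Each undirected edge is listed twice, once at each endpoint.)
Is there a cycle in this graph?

|V| = 10, |E| = 9, number of components = 1.
Since 9 = 10 - 1, the graph is a forest and contains no cycle.

No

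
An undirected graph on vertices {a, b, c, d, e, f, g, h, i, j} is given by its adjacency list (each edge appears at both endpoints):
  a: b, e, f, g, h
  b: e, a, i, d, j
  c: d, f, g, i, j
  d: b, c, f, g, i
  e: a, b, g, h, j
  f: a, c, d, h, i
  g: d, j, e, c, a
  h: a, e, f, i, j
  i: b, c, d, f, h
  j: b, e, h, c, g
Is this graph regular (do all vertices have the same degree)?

Yes

Degrees: a:5, b:5, c:5, d:5, e:5, f:5, g:5, h:5, i:5, j:5
All degrees equal 5; the graph is regular.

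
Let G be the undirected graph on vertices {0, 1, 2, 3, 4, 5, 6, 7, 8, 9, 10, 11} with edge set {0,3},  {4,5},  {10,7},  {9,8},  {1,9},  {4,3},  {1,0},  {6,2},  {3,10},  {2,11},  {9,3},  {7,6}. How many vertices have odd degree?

4

Degrees: 0:2, 1:2, 2:2, 3:4, 4:2, 5:1, 6:2, 7:2, 8:1, 9:3, 10:2, 11:1
Odd-degree vertices: 5, 8, 9, 11.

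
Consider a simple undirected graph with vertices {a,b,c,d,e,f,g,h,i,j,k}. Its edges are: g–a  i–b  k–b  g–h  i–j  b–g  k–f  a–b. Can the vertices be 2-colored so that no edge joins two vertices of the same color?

No

The cycle a-g-b-a has length 3, which is odd, so the graph is not bipartite.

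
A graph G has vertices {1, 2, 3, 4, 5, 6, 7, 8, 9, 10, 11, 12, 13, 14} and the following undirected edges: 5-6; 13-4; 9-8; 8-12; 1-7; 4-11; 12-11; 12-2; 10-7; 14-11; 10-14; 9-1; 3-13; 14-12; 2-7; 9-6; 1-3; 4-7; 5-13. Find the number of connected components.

1

Component: {1, 2, 3, 4, 5, 6, 7, 8, 9, 10, 11, 12, 13, 14}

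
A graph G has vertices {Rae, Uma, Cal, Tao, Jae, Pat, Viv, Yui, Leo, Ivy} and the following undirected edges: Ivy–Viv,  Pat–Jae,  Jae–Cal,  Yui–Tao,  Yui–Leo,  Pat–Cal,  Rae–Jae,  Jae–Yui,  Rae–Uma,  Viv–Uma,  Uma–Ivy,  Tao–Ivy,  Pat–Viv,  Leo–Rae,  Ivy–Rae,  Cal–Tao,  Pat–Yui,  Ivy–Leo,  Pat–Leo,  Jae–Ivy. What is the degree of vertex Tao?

3

Neighbors of Tao: Cal, Yui, Ivy.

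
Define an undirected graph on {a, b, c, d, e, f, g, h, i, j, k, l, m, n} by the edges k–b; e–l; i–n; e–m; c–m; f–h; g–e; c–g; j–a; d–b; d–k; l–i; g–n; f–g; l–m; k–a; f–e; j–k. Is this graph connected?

No

Component: {a, b, d, j, k}
Component: {c, e, f, g, h, i, l, m, n}
No edge joins these 2 groups, so the graph is disconnected.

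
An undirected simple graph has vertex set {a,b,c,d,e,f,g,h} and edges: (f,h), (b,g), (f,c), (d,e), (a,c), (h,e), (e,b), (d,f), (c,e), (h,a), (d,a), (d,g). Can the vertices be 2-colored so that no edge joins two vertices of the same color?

Yes

Color {b, c, d, h} black and {a, e, f, g} white. No edge joins two same-colored vertices, so the graph is bipartite.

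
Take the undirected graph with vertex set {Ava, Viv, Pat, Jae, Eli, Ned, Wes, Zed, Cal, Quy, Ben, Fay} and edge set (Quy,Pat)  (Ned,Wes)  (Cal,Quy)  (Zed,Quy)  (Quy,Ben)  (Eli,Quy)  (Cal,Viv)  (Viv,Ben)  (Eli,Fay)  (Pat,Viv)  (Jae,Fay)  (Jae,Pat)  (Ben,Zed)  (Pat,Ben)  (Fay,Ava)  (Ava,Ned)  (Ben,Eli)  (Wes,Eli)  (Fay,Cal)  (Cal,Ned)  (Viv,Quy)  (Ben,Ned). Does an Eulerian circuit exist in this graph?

Yes

Degrees: Ava:2, Viv:4, Pat:4, Jae:2, Eli:4, Ned:4, Wes:2, Zed:2, Cal:4, Quy:6, Ben:6, Fay:4
All degrees are even and the non-isolated vertices are connected — an Eulerian circuit exists.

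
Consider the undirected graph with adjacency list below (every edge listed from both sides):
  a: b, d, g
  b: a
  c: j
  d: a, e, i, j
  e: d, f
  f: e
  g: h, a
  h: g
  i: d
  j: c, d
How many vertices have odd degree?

Degrees: a:3, b:1, c:1, d:4, e:2, f:1, g:2, h:1, i:1, j:2
Odd-degree vertices: a, b, c, f, h, i.

6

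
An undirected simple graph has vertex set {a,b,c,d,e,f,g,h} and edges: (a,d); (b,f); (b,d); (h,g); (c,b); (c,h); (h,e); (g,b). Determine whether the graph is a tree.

No

|V| = 8, |E| = 8.
Connected but with 8 > 7 edges, so it has a cycle and is not a tree.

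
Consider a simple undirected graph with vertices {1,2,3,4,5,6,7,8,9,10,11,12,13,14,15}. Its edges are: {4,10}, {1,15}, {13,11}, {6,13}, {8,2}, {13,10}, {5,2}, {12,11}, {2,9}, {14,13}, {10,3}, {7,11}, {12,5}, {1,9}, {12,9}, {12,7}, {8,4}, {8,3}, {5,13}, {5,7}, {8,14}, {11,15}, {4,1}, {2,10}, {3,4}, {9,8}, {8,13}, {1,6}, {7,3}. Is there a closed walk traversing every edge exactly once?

Degrees: 1:4, 2:4, 3:4, 4:4, 5:4, 6:2, 7:4, 8:6, 9:4, 10:4, 11:4, 12:4, 13:6, 14:2, 15:2
All degrees are even and the non-isolated vertices are connected — an Eulerian circuit exists.

Yes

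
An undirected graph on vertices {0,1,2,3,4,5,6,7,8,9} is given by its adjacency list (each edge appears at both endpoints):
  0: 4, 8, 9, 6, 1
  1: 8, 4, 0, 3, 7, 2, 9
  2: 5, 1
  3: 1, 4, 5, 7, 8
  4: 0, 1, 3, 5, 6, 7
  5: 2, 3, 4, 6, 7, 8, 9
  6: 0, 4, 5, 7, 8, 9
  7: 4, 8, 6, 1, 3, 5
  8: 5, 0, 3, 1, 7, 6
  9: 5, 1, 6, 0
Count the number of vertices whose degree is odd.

Degrees: 0:5, 1:7, 2:2, 3:5, 4:6, 5:7, 6:6, 7:6, 8:6, 9:4
Odd-degree vertices: 0, 1, 3, 5.

4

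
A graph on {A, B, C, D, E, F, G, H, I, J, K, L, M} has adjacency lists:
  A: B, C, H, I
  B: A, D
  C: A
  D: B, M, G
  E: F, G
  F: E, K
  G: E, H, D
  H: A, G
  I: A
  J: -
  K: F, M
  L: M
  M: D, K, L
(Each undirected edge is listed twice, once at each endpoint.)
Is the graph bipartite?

D-B-A-H-G-D is an odd cycle (length 5), and a bipartite graph can contain only even cycles.

No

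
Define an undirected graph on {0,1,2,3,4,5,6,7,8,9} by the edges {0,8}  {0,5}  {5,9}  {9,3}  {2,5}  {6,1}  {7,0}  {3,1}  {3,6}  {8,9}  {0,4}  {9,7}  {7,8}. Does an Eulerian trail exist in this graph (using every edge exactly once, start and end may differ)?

Degrees: 0:4, 1:2, 2:1, 3:3, 4:1, 5:3, 6:2, 7:3, 8:3, 9:4
Odd-degree vertices: 2, 3, 4, 5, 7, 8 (6 total).
An Eulerian trail requires 0 or 2 odd-degree vertices; here there are 6.

No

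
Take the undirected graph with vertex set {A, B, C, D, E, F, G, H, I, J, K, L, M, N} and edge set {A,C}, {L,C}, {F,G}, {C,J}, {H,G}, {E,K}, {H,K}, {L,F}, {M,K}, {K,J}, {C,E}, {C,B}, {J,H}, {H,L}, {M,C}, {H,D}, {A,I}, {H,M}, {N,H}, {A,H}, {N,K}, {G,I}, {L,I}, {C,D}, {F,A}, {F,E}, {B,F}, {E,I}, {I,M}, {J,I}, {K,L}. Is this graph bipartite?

K-H-N-K is an odd cycle (length 3), and a bipartite graph can contain only even cycles.

No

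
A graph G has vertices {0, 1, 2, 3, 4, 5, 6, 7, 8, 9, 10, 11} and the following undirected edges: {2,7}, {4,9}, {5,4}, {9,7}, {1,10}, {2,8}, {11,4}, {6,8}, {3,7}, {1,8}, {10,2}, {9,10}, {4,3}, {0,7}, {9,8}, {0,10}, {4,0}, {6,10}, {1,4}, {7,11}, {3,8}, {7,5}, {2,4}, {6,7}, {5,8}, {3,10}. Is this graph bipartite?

Yes

Color {4, 7, 8, 10} black and {0, 1, 2, 3, 5, 6, 9, 11} white. No edge joins two same-colored vertices, so the graph is bipartite.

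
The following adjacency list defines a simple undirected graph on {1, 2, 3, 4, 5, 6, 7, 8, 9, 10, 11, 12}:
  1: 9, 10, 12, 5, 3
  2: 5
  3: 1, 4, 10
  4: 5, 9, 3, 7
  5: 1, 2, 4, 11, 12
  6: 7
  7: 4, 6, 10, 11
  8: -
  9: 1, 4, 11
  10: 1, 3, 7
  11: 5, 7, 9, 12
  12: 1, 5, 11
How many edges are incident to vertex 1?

Neighbors of 1: 3, 5, 9, 10, 12.

5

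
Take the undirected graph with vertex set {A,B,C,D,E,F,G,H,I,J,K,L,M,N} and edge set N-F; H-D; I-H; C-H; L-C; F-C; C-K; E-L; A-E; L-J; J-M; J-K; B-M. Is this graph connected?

Component: {G}
Component: {A, B, C, D, E, F, H, I, J, K, L, M, N}
There are 2 separate components, so the graph is not connected.

No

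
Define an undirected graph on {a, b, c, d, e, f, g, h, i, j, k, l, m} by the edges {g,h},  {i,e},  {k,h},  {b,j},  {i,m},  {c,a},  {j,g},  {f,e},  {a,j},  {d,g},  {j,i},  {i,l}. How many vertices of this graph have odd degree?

8

Degrees: a:2, b:1, c:1, d:1, e:2, f:1, g:3, h:2, i:4, j:4, k:1, l:1, m:1
Odd-degree vertices: b, c, d, f, g, k, l, m.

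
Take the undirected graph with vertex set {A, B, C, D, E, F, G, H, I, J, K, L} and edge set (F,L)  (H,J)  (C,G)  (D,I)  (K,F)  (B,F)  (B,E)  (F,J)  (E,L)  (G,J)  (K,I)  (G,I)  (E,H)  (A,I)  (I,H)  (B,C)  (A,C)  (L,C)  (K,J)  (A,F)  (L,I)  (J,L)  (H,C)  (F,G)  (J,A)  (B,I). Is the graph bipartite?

F-J-L-F is an odd cycle (length 3), and a bipartite graph can contain only even cycles.

No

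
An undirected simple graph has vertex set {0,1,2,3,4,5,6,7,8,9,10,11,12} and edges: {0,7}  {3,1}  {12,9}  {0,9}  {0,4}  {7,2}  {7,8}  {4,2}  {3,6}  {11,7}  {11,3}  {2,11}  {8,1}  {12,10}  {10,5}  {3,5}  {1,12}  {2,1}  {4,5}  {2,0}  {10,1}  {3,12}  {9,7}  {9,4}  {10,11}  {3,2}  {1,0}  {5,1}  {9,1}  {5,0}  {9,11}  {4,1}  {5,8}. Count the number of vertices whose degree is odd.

6

Degrees: 0:6, 1:9, 2:6, 3:6, 4:5, 5:6, 6:1, 7:5, 8:3, 9:6, 10:4, 11:5, 12:4
Odd-degree vertices: 1, 4, 6, 7, 8, 11.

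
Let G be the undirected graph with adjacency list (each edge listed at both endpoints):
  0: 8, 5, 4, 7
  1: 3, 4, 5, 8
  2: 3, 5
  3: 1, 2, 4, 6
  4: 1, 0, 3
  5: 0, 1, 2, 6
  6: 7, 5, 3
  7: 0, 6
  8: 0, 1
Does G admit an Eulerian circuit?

Degrees: 0:4, 1:4, 2:2, 3:4, 4:3, 5:4, 6:3, 7:2, 8:2
Vertices with odd degree: 4, 6. An Eulerian circuit requires all degrees even.

No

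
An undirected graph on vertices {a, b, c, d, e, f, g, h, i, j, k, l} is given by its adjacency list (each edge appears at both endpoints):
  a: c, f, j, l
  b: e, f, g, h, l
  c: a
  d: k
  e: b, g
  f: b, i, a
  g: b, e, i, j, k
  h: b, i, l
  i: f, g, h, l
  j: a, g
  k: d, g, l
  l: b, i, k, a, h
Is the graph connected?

Yes

A breadth-first search from a visits a, l, j, c, f, b, h, i, k, g, e, d — all 12 vertices — so the graph is connected.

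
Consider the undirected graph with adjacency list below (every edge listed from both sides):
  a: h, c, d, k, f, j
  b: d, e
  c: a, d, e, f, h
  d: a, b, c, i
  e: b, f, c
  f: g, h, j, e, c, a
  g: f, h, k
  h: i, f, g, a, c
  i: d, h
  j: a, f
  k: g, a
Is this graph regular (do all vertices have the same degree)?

No

Degrees: a:6, b:2, c:5, d:4, e:3, f:6, g:3, h:5, i:2, j:2, k:2
Vertex b has degree 2 while a has degree 6, so the graph is not regular.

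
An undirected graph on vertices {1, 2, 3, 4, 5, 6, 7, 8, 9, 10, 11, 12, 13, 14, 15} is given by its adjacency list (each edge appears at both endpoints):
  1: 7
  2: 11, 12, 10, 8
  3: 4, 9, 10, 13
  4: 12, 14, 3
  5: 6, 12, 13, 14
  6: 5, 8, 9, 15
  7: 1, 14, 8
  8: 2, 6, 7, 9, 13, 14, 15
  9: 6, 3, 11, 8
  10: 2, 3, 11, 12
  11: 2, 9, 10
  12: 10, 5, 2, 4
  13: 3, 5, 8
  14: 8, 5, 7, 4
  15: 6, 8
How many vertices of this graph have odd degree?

6

Degrees: 1:1, 2:4, 3:4, 4:3, 5:4, 6:4, 7:3, 8:7, 9:4, 10:4, 11:3, 12:4, 13:3, 14:4, 15:2
Odd-degree vertices: 1, 4, 7, 8, 11, 13.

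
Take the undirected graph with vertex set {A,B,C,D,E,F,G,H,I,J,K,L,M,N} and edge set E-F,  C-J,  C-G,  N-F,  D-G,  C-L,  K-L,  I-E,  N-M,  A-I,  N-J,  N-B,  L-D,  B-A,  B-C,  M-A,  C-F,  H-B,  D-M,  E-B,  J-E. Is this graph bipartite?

A valid 2-coloring puts {B, F, G, I, J, L, M} on one side and {A, C, D, E, H, K, N} on the other; every edge crosses between the two sides.

Yes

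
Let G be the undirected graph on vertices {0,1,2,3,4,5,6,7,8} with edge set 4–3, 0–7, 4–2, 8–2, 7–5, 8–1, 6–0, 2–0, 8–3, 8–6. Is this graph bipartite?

Yes

Partition the vertices as {1, 2, 3, 6, 7} vs {0, 4, 5, 8}. Each listed edge has one endpoint in each part, so the graph is bipartite.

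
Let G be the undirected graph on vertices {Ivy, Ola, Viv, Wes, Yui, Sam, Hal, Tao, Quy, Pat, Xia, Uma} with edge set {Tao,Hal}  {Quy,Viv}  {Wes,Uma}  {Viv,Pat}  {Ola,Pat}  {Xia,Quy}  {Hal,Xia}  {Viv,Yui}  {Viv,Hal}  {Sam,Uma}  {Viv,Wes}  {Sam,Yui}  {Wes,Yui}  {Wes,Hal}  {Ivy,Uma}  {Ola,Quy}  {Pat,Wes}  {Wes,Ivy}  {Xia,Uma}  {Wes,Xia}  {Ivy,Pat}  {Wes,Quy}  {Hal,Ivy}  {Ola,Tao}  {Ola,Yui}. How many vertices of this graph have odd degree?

Degrees: Ivy:4, Ola:4, Viv:5, Wes:8, Yui:4, Sam:2, Hal:5, Tao:2, Quy:4, Pat:4, Xia:4, Uma:4
Odd-degree vertices: Viv, Hal.

2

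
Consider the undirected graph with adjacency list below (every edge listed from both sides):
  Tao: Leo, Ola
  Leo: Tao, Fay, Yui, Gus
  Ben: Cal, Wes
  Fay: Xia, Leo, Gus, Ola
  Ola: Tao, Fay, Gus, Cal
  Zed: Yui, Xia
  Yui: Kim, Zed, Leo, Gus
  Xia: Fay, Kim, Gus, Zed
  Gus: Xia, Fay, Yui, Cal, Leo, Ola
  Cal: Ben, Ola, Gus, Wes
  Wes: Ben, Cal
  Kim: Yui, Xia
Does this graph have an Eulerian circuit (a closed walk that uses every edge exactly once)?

Yes

Degrees: Tao:2, Leo:4, Ben:2, Fay:4, Ola:4, Zed:2, Yui:4, Xia:4, Gus:6, Cal:4, Wes:2, Kim:2
All degrees are even and the non-isolated vertices are connected — an Eulerian circuit exists.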